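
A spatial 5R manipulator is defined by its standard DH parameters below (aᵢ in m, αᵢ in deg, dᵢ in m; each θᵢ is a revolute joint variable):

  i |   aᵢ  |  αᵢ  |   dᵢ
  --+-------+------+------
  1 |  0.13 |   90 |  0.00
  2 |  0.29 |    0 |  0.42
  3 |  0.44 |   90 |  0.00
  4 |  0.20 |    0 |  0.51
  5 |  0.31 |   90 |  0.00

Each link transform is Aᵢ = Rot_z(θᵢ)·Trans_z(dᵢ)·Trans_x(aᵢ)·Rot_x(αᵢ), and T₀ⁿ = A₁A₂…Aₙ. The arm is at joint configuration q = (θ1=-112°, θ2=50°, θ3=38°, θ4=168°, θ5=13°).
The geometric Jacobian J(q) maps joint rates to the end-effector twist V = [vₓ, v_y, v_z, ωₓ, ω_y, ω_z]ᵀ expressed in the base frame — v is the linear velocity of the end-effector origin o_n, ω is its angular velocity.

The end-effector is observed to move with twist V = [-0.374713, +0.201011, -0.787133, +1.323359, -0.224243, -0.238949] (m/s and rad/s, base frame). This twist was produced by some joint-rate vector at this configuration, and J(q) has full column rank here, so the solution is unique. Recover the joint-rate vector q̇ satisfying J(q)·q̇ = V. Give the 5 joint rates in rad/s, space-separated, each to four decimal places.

o_n = [-0.7316, -0.5929, 0.1388]
J₁: ẑ×o_n = [0.5929, -0.7316, 0.0000], ω = ẑ
J2: z=[-0.9272, 0.3746, 0.0000] o=[-0.0487, -0.1205, 0.0000] → [0.0520, 0.1287, 0.6938, -0.9272, 0.3746, 0.0000]
J3: z=[-0.9272, 0.3746, 0.0000] o=[-0.5079, -0.1360, 0.2222] → [-0.0312, -0.0773, 0.5074, -0.9272, 0.3746, 0.0000]
J4: z=[-0.3744, -0.9266, -0.0349] o=[-0.5137, -0.1503, 0.6619] → [0.4692, -0.1882, -0.0362, -0.3744, -0.9266, -0.0349]
J5: z=[-0.3744, -0.9266, -0.0349] o=[-0.7406, -0.6009, 0.4486] → [0.2873, -0.1163, 0.0054, -0.3744, -0.9266, -0.0349]
q̇ = J⁺·V = [-0.2490, -0.7920, -0.5190, -0.6560, 0.3680]

-0.2490 -0.7920 -0.5190 -0.6560 0.3680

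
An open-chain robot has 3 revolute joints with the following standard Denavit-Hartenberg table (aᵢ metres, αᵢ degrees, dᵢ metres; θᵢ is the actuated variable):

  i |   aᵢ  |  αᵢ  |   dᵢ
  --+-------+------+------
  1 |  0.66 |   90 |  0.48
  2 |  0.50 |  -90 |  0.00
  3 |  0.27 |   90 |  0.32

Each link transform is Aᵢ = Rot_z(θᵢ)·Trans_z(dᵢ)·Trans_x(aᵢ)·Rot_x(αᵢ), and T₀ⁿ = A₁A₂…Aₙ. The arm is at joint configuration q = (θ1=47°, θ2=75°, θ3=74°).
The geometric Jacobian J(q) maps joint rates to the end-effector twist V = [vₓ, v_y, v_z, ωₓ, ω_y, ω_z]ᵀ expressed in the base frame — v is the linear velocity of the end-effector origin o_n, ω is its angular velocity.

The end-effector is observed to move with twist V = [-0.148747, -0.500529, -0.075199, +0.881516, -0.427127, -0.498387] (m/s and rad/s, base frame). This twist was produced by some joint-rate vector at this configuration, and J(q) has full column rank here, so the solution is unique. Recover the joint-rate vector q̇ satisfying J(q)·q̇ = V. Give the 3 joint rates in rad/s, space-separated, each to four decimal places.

o_n = [0.1509, 0.5424, 1.1177]
J₁: ẑ×o_n = [-0.5424, 0.1509, 0.0000], ω = ẑ
J2: z=[0.7314, -0.6820, 0.0000] o=[0.4501, 0.4827, 0.4800] → [-0.4349, -0.4664, -0.1604, 0.7314, -0.6820, 0.0000]
J3: z=[-0.6588, -0.7064, 0.2588] o=[0.5384, 0.5773, 0.9630] → [-0.1002, 0.0016, -0.2507, -0.6588, -0.7064, 0.2588]
q̇ = J⁺·V = [-0.4210, 0.9360, -0.2990]

-0.4210 0.9360 -0.2990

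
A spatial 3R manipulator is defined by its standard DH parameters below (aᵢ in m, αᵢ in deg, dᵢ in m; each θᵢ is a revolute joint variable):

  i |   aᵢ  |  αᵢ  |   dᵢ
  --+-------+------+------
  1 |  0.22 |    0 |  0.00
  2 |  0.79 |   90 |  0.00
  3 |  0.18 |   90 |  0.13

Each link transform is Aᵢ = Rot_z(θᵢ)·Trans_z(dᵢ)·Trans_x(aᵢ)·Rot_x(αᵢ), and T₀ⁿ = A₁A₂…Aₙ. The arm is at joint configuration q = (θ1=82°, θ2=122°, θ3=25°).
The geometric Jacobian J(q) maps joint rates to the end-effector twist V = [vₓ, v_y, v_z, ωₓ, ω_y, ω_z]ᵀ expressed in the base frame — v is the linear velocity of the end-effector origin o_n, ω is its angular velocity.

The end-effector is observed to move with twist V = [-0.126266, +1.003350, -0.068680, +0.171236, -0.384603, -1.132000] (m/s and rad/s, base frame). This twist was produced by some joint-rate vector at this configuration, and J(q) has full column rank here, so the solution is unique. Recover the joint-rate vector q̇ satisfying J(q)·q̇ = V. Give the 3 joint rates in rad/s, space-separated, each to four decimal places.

-0.9520 -0.1800 -0.4210

o_n = [-0.8930, -0.0511, 0.0761]
J₁: ẑ×o_n = [0.0511, -0.8930, 0.0000], ω = ẑ
J2: z=[0.0000, 0.0000, 1.0000] o=[0.0306, 0.2179, 0.0000] → [0.2689, -0.9236, 0.0000, 0.0000, 0.0000, 1.0000]
J3: z=[-0.4067, 0.9135, 0.0000] o=[-0.6911, -0.1035, 0.0000] → [0.0695, 0.0309, 0.1631, -0.4067, 0.9135, 0.0000]
q̇ = J⁺·V = [-0.9520, -0.1800, -0.4210]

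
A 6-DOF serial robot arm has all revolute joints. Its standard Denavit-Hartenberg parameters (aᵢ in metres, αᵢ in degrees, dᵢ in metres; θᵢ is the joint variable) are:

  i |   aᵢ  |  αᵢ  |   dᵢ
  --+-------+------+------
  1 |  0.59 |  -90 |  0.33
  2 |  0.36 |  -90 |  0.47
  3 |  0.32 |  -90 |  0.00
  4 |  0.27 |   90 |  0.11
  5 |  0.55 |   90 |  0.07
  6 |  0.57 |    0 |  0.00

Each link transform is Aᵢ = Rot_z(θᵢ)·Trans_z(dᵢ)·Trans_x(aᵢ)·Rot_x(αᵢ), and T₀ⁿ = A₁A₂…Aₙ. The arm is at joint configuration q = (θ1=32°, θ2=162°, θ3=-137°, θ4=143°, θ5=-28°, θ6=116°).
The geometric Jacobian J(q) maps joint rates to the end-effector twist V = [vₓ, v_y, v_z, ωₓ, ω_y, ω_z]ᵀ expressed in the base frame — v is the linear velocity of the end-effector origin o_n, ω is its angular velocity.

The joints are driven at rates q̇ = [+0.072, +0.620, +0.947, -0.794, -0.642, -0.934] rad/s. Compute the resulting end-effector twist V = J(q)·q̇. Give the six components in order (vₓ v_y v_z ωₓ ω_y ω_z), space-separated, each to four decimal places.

-0.0907 0.2850 -0.3268 -0.8390 -0.3590 1.0364

o_n = [0.2517, 0.8804, -0.4683]
J₁: ẑ×o_n = [-0.8804, 0.2517, 0.0000], ω = ẑ
J2: z=[-0.5299, 0.8480, 0.0000] o=[0.5003, 0.3127, 0.3300] → [-0.6770, -0.4230, -0.0900, -0.5299, 0.8480, 0.0000]
J3: z=[-0.2621, -0.1638, 0.9511] o=[-0.0391, 0.5298, 0.2188] → [-0.2209, 0.0965, -0.0443, -0.2621, -0.1638, 0.9511]
J4: z=[-0.9376, 0.2765, -0.2107] o=[0.0340, 0.8328, 0.2911] → [-0.1999, -0.7579, -0.1048, -0.9376, 0.2765, -0.2107]
J5: z=[0.3468, 0.7007, -0.6235] o=[-0.0758, 0.6857, 0.0646] → [-0.2520, -0.0194, -0.1619, 0.3468, 0.7007, -0.6235]
J6: z=[0.8395, 0.0646, 0.5395] o=[0.1786, 0.3439, -0.2902] → [-0.3010, 0.1889, 0.4457, 0.8395, 0.0646, 0.5395]
V = J·q̇ = [-0.0907, 0.2850, -0.3268, -0.8390, -0.3590, 1.0364]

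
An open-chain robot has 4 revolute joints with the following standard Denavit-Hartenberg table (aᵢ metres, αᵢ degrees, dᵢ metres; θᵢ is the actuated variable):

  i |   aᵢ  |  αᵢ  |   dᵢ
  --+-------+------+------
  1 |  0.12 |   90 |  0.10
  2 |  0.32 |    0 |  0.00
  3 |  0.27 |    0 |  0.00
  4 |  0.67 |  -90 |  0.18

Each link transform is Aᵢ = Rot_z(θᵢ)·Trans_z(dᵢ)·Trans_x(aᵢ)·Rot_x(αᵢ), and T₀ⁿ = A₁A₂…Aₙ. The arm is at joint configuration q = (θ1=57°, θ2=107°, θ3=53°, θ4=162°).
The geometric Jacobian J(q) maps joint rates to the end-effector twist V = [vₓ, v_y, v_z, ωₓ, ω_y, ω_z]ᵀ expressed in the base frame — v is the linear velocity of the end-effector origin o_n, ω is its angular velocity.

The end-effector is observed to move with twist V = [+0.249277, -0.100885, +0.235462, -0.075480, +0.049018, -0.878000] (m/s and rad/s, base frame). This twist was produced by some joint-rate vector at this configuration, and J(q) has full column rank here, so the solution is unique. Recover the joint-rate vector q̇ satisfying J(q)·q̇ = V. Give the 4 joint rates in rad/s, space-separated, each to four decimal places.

o_n = [0.3147, 0.1541, 0.0859]
J₁: ẑ×o_n = [-0.1541, 0.3147, 0.0000], ω = ẑ
J2: z=[0.8387, -0.5446, 0.0000] o=[0.0654, 0.1006, 0.1000] → [0.0077, 0.0119, 0.1807, 0.8387, -0.5446, 0.0000]
J3: z=[0.8387, -0.5446, 0.0000] o=[0.0144, 0.0222, 0.4060] → [0.1744, 0.2685, 0.2743, 0.8387, -0.5446, 0.0000]
J4: z=[0.8387, -0.5446, 0.0000] o=[-0.1238, -0.1906, 0.4984] → [0.2247, 0.3459, 0.5280, 0.8387, -0.5446, 0.0000]
q̇ = J⁺·V = [-0.8780, -0.5270, -0.3940, 0.8310]

-0.8780 -0.5270 -0.3940 0.8310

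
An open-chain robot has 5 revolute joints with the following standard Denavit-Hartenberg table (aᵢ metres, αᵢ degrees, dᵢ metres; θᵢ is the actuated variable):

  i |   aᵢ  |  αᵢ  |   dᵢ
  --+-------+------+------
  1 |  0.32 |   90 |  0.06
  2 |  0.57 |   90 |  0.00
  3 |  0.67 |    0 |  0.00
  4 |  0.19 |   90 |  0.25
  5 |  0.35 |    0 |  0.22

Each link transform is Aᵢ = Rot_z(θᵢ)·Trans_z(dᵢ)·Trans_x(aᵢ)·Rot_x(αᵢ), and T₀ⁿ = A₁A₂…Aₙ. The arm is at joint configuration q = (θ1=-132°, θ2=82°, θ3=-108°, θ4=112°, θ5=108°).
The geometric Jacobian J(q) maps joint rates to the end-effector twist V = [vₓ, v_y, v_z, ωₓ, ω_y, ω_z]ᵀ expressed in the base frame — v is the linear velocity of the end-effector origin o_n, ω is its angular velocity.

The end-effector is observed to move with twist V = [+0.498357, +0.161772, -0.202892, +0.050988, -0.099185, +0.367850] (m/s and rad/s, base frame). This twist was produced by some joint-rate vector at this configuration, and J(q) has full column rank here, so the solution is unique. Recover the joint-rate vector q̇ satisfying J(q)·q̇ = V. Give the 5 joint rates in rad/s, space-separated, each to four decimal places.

o_n = [-0.0108, -1.2837, 0.4344]
J₁: ẑ×o_n = [1.2837, -0.0108, 0.0000], ω = ẑ
J2: z=[-0.7431, 0.6691, 0.0000] o=[-0.2141, -0.2378, 0.0600] → [0.2505, 0.2782, 0.6412, -0.7431, 0.6691, 0.0000]
J3: z=[-0.6626, -0.7359, -0.1392] o=[-0.2672, -0.2968, 0.6245] → [0.0025, -0.1616, 0.8427, -0.6626, -0.7359, -0.1392]
J4: z=[-0.6626, -0.7359, -0.1392] o=[0.2256, -0.7017, 0.4194] → [-0.0920, 0.0428, 0.2117, -0.6626, -0.7359, -0.1392]
J5: z=[0.7348, -0.6747, 0.0691] o=[0.0325, -0.8964, 0.5723] → [0.1198, 0.0984, -0.3138, 0.7348, -0.6747, 0.0691]
q̇ = J⁺·V = [0.3520, 0.1990, -0.3850, 0.4220, 0.3040]

0.3520 0.1990 -0.3850 0.4220 0.3040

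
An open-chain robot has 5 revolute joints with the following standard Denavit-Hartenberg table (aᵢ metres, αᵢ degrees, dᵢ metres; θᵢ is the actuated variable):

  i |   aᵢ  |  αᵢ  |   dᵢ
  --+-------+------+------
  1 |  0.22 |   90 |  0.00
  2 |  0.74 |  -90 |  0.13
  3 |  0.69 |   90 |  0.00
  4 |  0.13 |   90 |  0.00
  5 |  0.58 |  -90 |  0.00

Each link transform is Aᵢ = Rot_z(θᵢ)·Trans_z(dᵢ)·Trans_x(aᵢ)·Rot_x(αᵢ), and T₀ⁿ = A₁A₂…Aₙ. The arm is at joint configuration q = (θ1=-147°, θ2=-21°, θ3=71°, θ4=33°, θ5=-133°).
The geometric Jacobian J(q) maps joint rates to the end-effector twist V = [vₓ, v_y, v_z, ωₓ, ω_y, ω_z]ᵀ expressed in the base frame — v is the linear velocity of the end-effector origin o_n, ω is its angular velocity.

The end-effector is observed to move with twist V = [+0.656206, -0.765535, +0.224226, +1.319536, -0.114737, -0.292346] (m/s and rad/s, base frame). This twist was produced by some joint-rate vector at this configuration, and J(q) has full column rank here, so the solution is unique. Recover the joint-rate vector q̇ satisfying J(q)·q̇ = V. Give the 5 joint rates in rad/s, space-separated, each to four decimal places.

o_n = [-0.2805, -0.7186, -0.3110]
J₁: ẑ×o_n = [0.7186, -0.2805, 0.0000], ω = ẑ
J2: z=[-0.5446, 0.8387, 0.0000] o=[-0.1845, -0.1198, 0.0000] → [-0.2608, -0.1694, 0.4066, -0.5446, 0.8387, 0.0000]
J3: z=[-0.3006, -0.1952, 0.9336] o=[-0.8347, -0.3871, -0.2652] → [0.3185, 0.5037, 0.2078, -0.3006, -0.1952, 0.9336]
J4: z=[-0.9176, -0.2077, -0.3388] o=[-0.6553, -1.0484, -0.3457] → [0.1046, -0.0952, -0.2248, -0.9176, -0.2077, -0.3388]
J5: z=[0.3937, -0.3584, -0.8465] o=[-0.6482, -1.1668, -0.2923] → [0.3861, -0.3039, 0.3082, 0.3937, -0.3584, -0.8465]
q̇ = J⁺·V = [0.8450, -0.1340, -0.7290, -0.7580, 0.8430]

0.8450 -0.1340 -0.7290 -0.7580 0.8430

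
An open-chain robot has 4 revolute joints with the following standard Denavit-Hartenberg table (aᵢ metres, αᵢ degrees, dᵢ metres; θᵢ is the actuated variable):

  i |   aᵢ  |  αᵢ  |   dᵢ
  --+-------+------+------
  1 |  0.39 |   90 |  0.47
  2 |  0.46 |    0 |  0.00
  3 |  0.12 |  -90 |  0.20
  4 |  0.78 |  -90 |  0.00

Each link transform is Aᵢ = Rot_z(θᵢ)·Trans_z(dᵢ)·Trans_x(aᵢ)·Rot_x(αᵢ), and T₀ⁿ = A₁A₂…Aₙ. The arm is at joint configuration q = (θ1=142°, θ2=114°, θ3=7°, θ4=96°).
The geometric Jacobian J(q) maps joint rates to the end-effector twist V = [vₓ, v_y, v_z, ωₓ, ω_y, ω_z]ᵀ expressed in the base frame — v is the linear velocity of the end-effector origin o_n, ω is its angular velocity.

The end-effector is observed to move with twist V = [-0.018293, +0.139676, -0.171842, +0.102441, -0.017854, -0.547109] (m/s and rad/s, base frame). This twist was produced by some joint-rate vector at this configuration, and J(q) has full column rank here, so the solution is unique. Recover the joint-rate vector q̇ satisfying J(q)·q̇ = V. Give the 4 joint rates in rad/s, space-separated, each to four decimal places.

o_n = [-0.4987, -0.3410, 0.9232]
J₁: ẑ×o_n = [0.3410, -0.4987, 0.0000], ω = ẑ
J2: z=[0.6157, 0.7880, 0.0000] o=[-0.3073, 0.2401, 0.4700] → [0.3571, -0.2790, -0.2069, 0.6157, 0.7880, 0.0000]
J3: z=[0.6157, 0.7880, 0.0000] o=[-0.1599, 0.1249, 0.8902] → [0.0260, -0.0203, -0.0198, 0.6157, 0.7880, 0.0000]
J4: z=[0.6755, -0.5277, -0.5150] o=[0.0119, 0.2445, 0.9931] → [-0.2646, 0.3102, -0.6649, 0.6755, -0.5277, -0.5150]
q̇ = J⁺·V = [-0.4920, 0.5330, -0.4840, 0.1070]

-0.4920 0.5330 -0.4840 0.1070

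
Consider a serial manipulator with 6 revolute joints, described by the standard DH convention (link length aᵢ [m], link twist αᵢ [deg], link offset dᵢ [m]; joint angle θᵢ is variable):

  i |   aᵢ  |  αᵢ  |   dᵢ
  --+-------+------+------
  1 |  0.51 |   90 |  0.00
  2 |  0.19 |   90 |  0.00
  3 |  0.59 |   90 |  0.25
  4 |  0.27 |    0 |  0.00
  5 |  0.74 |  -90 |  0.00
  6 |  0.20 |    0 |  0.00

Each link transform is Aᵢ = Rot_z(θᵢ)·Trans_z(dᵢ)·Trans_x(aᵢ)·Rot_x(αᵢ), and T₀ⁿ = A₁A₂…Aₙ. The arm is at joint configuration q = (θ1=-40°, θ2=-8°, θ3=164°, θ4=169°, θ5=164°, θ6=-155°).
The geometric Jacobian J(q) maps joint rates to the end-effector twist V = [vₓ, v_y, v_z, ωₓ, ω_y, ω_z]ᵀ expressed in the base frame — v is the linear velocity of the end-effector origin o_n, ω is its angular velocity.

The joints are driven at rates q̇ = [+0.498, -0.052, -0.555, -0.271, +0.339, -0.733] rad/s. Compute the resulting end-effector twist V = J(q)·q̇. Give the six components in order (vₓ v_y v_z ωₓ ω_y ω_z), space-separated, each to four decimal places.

0.0145 -0.4376 -0.1243 0.4360 -0.2636 1.6472

o_n = [-0.2506, -0.1918, 0.0330]
J₁: ẑ×o_n = [0.1918, -0.2506, 0.0000], ω = ẑ
J2: z=[-0.6428, -0.7660, 0.0000] o=[0.3907, -0.3278, 0.0000] → [-0.0253, 0.0212, -0.5787, -0.6428, -0.7660, 0.0000]
J3: z=[-0.1066, 0.0895, -0.9903] o=[0.5348, -0.4488, -0.0264] → [0.2597, 0.7841, 0.0429, -0.1066, 0.0895, -0.9903]
J4: z=[-0.4088, -0.9118, -0.0384] o=[-0.0266, -0.1900, -0.1951] → [-0.2080, 0.1018, -0.2035, -0.4088, -0.9118, -0.0384]
J5: z=[-0.4088, -0.9118, -0.0384] o=[0.2081, -0.2916, -0.2816] → [-0.2830, 0.1462, -0.4591, -0.4088, -0.9118, -0.0384]
J6: z=[-0.5065, 0.2616, -0.8216] o=[-0.3537, -0.0574, 0.1393] → [-0.1383, -0.1385, 0.0411, -0.5065, 0.2616, -0.8216]
V = J·q̇ = [0.0145, -0.4376, -0.1243, 0.4360, -0.2636, 1.6472]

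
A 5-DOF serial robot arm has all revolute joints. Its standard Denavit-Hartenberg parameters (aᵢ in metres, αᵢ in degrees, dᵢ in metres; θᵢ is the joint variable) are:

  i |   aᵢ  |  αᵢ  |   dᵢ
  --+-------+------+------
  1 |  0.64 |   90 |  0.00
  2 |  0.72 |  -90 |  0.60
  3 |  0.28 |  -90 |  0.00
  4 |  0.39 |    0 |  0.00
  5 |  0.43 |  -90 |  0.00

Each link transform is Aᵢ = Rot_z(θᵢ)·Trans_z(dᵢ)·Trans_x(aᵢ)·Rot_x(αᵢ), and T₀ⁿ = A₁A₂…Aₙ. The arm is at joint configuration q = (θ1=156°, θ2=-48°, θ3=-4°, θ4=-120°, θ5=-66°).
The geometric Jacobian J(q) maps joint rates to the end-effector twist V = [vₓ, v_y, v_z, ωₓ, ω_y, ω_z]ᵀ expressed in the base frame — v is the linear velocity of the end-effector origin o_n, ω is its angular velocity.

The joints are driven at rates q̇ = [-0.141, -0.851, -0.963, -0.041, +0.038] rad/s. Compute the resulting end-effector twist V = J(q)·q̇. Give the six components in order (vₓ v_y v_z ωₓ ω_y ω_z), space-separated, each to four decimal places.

o_n = [-0.7803, 0.9780, -0.0851]
J₁: ẑ×o_n = [-0.9780, -0.7803, 0.0000], ω = ẑ
J2: z=[0.4067, 0.9135, 0.0000] o=[-0.5847, 0.2603, 0.0000] → [-0.0778, 0.0346, 0.4707, 0.4067, 0.9135, 0.0000]
J3: z=[-0.6789, 0.3023, 0.6691] o=[-0.7807, 1.0044, -0.5351] → [0.1536, 0.3058, 0.0178, -0.6789, 0.3023, 0.6691]
J4: z=[-0.4484, -0.8923, -0.0518] o=[-0.9435, 1.0983, -0.7426] → [-0.5930, 0.2864, 0.1996, -0.4484, -0.8923, -0.0518]
J5: z=[-0.4484, -0.8923, -0.0518] o=[-1.0595, 1.1350, -0.3721] → [-0.2642, 0.1142, 0.3195, -0.4484, -0.8923, -0.0518]
V = J·q̇ = [0.0704, -0.2213, -0.4137, 0.3090, -1.0658, -0.7852]

0.0704 -0.2213 -0.4137 0.3090 -1.0658 -0.7852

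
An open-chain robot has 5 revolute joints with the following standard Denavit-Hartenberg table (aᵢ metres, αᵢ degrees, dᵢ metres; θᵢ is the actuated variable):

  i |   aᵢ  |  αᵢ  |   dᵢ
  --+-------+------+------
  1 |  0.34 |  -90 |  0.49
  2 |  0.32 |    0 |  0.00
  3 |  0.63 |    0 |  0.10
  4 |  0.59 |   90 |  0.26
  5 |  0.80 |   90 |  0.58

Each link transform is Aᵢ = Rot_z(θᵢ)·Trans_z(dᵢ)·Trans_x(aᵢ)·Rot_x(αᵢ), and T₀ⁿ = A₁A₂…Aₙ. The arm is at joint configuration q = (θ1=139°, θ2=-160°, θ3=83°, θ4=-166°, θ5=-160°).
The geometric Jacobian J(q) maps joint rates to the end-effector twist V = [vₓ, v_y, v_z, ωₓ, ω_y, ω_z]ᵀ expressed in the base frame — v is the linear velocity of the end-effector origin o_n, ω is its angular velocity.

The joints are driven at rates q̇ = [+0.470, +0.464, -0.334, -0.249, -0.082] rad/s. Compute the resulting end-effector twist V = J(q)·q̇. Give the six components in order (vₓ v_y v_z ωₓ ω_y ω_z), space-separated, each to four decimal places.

-0.3646 -0.2451 0.2113 0.1332 0.0419 0.5072

o_n = [-0.6387, 0.4408, 1.0941]
J₁: ẑ×o_n = [-0.4408, -0.6387, 0.0000], ω = ẑ
J2: z=[-0.6561, -0.7547, 0.0000] o=[-0.2566, 0.2231, 0.4900] → [-0.4559, 0.3963, -0.4312, -0.6561, -0.7547, 0.0000]
J3: z=[-0.6561, -0.7547, 0.0000] o=[-0.0297, 0.0258, 0.5994] → [-0.3733, 0.3245, -0.7319, -0.6561, -0.7547, 0.0000]
J4: z=[-0.6561, -0.7547, 0.0000] o=[-0.2022, 0.0433, 1.2133] → [0.0900, -0.0782, -0.5902, -0.6561, -0.7547, 0.0000]
J5: z=[-0.6725, 0.5846, -0.4540] o=[-0.1706, -0.3287, 0.6876] → [0.5869, 0.4859, -0.2438, -0.6725, 0.5846, -0.4540]
V = J·q̇ = [-0.3646, -0.2451, 0.2113, 0.1332, 0.0419, 0.5072]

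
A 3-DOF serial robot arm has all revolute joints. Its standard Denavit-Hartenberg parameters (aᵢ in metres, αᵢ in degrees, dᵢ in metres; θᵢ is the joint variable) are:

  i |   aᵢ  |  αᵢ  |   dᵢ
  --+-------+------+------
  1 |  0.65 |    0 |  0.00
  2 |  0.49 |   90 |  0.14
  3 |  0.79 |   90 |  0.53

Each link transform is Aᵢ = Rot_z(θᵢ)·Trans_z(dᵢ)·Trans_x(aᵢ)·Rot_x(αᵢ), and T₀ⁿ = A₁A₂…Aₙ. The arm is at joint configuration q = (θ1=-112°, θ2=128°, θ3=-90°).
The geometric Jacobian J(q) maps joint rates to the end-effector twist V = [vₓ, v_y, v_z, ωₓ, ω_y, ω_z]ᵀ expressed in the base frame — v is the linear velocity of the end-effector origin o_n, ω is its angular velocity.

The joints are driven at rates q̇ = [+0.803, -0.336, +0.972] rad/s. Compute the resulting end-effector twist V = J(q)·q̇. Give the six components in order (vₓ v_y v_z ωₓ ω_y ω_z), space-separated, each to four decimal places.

o_n = [0.3736, -0.9771, -0.6500]
J₁: ẑ×o_n = [0.9771, 0.3736, -0.0000], ω = ẑ
J2: z=[0.0000, 0.0000, 1.0000] o=[-0.2435, -0.6027, 0.0000] → [0.3744, 0.6171, -0.0000, 0.0000, 0.0000, 1.0000]
J3: z=[0.2756, -0.9613, 0.0000] o=[0.2275, -0.4676, 0.1400] → [0.7594, 0.2178, 0.0000, 0.2756, -0.9613, 0.0000]
V = J·q̇ = [1.3969, 0.3043, 0.0000, 0.2679, -0.9343, 0.4670]

1.3969 0.3043 0.0000 0.2679 -0.9343 0.4670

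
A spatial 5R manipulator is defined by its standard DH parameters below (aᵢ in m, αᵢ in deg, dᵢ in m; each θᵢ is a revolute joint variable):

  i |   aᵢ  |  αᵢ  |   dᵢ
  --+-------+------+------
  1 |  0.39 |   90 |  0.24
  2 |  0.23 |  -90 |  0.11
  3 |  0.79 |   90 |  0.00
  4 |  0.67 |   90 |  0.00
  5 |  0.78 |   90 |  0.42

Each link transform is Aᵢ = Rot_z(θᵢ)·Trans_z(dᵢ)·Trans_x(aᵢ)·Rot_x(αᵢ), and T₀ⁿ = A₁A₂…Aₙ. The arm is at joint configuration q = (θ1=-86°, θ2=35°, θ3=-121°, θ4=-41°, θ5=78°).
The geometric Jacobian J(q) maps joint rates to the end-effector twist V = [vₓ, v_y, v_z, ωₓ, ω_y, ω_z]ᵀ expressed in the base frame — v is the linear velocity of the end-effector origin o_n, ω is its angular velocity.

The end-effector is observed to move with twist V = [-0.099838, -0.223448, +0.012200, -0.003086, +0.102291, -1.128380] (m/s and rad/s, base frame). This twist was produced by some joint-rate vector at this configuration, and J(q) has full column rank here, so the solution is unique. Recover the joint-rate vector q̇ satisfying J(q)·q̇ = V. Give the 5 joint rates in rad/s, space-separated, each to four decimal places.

o_n = [-0.6908, -0.1041, -1.0476]
J₁: ẑ×o_n = [0.1041, -0.6908, 0.0000], ω = ẑ
J2: z=[-0.9976, -0.0698, 0.0000] o=[0.0272, -0.3890, 0.2400] → [0.0898, -1.2844, -0.3344, -0.9976, -0.0698, 0.0000]
J3: z=[-0.0400, 0.5722, 0.8192] o=[-0.0694, -0.5847, 0.3719] → [-1.2059, -0.5658, 0.3363, -0.0400, 0.5722, 0.8192]
J4: z=[0.4648, 0.7364, -0.4917] o=[-0.7681, -0.2994, 0.1385] → [-0.7774, 0.5133, 0.0338, 0.4648, 0.7364, -0.4917]
J5: z=[0.6105, -0.6687, -0.4244] o=[-1.1978, -0.3683, -0.3709] → [0.5647, 0.1979, 0.5004, 0.6105, -0.6687, -0.4244]
q̇ = J⁺·V = [-0.2250, 0.8620, -0.1840, 0.9620, 0.6590]

-0.2250 0.8620 -0.1840 0.9620 0.6590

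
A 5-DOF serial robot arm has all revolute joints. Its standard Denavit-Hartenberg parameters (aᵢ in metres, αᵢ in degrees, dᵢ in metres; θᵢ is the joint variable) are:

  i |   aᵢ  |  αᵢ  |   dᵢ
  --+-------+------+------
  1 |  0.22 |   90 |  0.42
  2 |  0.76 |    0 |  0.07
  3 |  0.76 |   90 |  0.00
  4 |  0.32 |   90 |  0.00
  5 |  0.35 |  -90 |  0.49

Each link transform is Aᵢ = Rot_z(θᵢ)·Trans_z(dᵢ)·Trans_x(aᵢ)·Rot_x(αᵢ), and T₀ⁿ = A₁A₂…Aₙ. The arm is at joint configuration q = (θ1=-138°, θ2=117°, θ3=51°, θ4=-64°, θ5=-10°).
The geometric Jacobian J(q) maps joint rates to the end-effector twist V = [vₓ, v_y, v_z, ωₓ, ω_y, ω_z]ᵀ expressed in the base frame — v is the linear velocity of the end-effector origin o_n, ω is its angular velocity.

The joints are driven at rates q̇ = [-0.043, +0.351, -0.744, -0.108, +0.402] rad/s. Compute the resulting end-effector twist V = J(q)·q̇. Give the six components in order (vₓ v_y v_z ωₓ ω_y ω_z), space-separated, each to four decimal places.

0.0809 0.0224 0.2382 0.1349 -0.6445 -0.2238

o_n = [1.0431, -0.0596, 1.1647]
J₁: ẑ×o_n = [0.0596, 1.0431, -0.0000], ω = ẑ
J2: z=[-0.6691, 0.7431, 0.0000] o=[-0.1635, -0.1472, 0.4200] → [0.5535, 0.4983, -0.9553, -0.6691, 0.7431, 0.0000]
J3: z=[-0.6691, 0.7431, 0.0000] o=[0.0461, 0.1357, 1.0972] → [0.0502, 0.0452, -0.6103, -0.6691, 0.7431, 0.0000]
J4: z=[-0.1545, -0.1391, 0.9781] o=[0.5985, 0.6331, 1.2552] → [0.6901, 0.4208, 0.1689, -0.1545, -0.1391, 0.9781]
J5: z=[-0.3600, -0.9140, -0.1869] o=[0.8929, 0.5112, 1.2843] → [0.0027, -0.0711, 0.3427, -0.3600, -0.9140, -0.1869]
V = J·q̇ = [0.0809, 0.0224, 0.2382, 0.1349, -0.6445, -0.2238]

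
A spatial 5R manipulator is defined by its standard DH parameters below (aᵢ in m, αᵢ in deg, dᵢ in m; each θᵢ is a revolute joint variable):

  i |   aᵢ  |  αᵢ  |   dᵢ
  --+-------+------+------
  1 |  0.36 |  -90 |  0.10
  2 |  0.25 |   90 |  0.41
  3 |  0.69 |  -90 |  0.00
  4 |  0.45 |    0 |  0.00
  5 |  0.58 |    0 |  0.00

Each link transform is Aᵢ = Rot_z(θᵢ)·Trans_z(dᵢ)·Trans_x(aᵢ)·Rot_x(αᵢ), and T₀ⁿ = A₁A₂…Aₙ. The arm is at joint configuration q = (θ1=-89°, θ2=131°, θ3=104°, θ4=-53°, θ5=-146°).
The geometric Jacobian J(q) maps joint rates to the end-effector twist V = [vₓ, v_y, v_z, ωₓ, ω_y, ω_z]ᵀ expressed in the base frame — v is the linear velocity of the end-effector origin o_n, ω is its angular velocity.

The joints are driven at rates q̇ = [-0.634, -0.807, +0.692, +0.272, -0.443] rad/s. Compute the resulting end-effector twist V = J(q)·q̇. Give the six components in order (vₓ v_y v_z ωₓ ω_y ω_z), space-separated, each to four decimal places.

o_n = [0.8169, -0.3760, -0.1253]
J₁: ẑ×o_n = [0.3760, 0.8169, -0.0000], ω = ẑ
J2: z=[0.9998, 0.0175, 0.0000] o=[0.0063, -0.3599, 0.1000] → [-0.0039, 0.2252, -0.0302, 0.9998, 0.0175, 0.0000]
J3: z=[0.0132, -0.7546, -0.6561] o=[0.4134, -0.1888, -0.0887] → [-0.0952, -0.2642, 0.3020, 0.0132, -0.7546, -0.6561]
J4: z=[-0.2308, -0.6407, 0.7323] o=[1.0847, -0.2866, 0.0373] → [0.1696, -0.2336, -0.1510, -0.2308, -0.6407, 0.7323]
J5: z=[-0.2308, -0.6407, 0.7323] o=[1.3529, -0.5962, -0.1490] → [-0.1765, -0.3871, -0.3943, -0.2308, -0.6407, 0.7323]
V = J·q̇ = [-0.1767, -0.7746, 0.3669, -0.7583, -0.4267, -1.2132]

-0.1767 -0.7746 0.3669 -0.7583 -0.4267 -1.2132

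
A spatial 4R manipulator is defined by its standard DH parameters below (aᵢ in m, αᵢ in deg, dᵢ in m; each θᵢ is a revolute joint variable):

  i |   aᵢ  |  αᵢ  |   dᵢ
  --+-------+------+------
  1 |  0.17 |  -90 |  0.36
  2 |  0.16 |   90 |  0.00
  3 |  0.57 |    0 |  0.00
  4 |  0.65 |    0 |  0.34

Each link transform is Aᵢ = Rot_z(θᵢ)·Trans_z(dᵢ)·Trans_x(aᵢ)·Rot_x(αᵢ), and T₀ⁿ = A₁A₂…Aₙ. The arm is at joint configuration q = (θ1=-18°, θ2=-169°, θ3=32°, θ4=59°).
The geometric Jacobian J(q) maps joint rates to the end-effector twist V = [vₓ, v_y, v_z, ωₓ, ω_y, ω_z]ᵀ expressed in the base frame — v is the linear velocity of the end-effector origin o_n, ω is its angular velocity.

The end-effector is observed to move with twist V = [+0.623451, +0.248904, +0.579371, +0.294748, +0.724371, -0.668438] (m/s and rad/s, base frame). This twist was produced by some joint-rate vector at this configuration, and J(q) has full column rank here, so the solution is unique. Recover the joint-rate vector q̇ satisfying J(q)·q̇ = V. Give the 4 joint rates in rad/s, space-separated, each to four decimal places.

-0.9590 0.7800 -0.1410 -0.1550

o_n = [-0.1959, 1.0646, 0.1468]
J₁: ẑ×o_n = [-1.0646, -0.1959, 0.0000], ω = ẑ
J2: z=[0.3090, 0.9511, 0.0000] o=[0.1617, -0.0525, 0.3600] → [-0.2027, 0.0659, 0.6853, 0.3090, 0.9511, 0.0000]
J3: z=[-0.1815, 0.0590, -0.9816] o=[0.0123, -0.0040, 0.3905] → [1.0346, 0.1602, -0.1816, -0.1815, 0.0590, -0.9816]
J4: z=[-0.1815, 0.0590, -0.9816] o=[-0.3456, 0.4299, 0.4828] → [0.6032, -0.2079, -0.1240, -0.1815, 0.0590, -0.9816]
q̇ = J⁺·V = [-0.9590, 0.7800, -0.1410, -0.1550]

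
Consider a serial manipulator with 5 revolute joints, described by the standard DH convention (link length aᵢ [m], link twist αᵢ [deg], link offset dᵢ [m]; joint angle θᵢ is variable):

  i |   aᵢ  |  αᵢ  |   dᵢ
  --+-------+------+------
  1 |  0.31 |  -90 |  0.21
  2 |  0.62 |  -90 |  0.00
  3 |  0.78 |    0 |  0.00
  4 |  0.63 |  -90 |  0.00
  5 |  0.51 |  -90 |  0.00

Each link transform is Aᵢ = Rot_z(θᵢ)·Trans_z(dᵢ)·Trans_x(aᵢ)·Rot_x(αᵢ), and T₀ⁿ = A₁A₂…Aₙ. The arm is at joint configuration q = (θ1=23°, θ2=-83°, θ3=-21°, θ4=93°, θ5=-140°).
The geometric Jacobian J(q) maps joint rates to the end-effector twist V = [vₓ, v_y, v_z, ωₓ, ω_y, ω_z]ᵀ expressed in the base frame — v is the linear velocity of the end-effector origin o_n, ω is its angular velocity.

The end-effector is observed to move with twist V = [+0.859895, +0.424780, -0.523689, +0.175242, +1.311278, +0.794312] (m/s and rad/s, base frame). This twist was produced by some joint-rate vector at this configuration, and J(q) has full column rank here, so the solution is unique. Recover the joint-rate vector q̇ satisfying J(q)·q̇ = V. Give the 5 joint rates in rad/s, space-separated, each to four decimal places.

o_n = [0.7241, 0.3638, 1.5816]
J₁: ẑ×o_n = [-0.3638, 0.7241, 0.0000], ω = ẑ
J2: z=[-0.3907, 0.9205, 0.0000] o=[0.2854, 0.1211, 0.2100] → [1.2626, 0.5359, -0.4987, -0.3907, 0.9205, 0.0000]
J3: z=[0.9136, 0.3878, -0.1219] o=[0.3549, 0.1506, 0.8254] → [0.3192, -0.7359, 0.0515, 0.9136, 0.3878, -0.1219]
J4: z=[0.9136, 0.3878, -0.1219] o=[0.3274, 0.4426, 1.5481] → [0.0034, -0.0789, -0.2259, 0.9136, 0.3878, -0.1219]
J5: z=[0.0141, -0.3297, -0.9440] o=[0.5833, -0.0996, 1.7414] → [0.4901, -0.1307, 0.0529, 0.0141, -0.3297, -0.9440]
q̇ = J⁺·V = [0.1900, 0.9170, 0.3820, 0.2130, -0.7170]

0.1900 0.9170 0.3820 0.2130 -0.7170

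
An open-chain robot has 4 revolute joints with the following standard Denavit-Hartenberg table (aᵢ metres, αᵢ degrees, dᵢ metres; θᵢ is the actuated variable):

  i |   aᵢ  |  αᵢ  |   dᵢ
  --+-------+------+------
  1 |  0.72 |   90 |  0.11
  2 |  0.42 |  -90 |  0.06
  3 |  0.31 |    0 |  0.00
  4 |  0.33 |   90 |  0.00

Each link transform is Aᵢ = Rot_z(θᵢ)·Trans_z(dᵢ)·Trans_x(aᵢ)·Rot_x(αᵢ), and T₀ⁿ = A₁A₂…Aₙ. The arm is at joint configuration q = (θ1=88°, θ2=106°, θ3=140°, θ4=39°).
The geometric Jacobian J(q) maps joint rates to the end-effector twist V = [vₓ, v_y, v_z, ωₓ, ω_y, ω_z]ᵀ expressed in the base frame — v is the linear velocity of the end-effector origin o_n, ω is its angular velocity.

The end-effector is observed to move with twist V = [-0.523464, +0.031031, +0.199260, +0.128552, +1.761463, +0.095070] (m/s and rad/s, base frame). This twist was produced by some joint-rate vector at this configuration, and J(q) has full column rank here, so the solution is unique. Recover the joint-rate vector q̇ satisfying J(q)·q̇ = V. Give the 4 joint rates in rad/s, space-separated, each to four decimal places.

o_n = [-0.1184, 0.7652, -0.0317]
J₁: ẑ×o_n = [-0.7652, -0.1184, 0.0000], ω = ẑ
J2: z=[0.9994, -0.0349, 0.0000] o=[0.0251, 0.7196, 0.1100] → [0.0049, 0.1416, 0.0406, 0.9994, -0.0349, 0.0000]
J3: z=[-0.0335, -0.9607, -0.2756] o=[0.0811, 0.6018, 0.5137] → [0.5691, 0.0367, -0.1971, -0.0335, -0.9607, -0.2756]
J4: z=[-0.0335, -0.9607, -0.2756] o=[-0.1158, 0.6741, 0.2855] → [0.3298, -0.0099, -0.0055, -0.0335, -0.9607, -0.2756]
q̇ = J⁺·V = [-0.4110, 0.0670, -0.9730, -0.8630]

-0.4110 0.0670 -0.9730 -0.8630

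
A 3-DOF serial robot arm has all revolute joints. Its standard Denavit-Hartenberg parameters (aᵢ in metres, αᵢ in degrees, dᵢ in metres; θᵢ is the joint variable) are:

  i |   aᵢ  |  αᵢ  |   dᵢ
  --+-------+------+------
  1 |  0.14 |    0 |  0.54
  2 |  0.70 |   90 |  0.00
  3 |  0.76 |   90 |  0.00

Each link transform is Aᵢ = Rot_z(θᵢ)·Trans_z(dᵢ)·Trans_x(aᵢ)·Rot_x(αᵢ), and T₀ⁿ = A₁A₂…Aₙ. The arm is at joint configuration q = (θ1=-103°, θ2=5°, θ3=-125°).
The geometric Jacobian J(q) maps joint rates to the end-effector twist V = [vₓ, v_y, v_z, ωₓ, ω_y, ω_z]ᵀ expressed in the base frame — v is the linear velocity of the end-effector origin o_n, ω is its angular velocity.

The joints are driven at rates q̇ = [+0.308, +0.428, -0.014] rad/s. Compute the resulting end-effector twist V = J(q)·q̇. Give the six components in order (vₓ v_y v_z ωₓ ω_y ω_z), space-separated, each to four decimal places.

0.2357 -0.0281 0.0061 0.0139 -0.0019 0.7360

o_n = [-0.0682, -0.3979, -0.0826]
J₁: ẑ×o_n = [0.3979, -0.0682, 0.0000], ω = ẑ
J2: z=[0.0000, 0.0000, 1.0000] o=[-0.0315, -0.1364, 0.5400] → [0.2615, -0.0368, 0.0000, 0.0000, 0.0000, 1.0000]
J3: z=[-0.9903, 0.1392, 0.0000] o=[-0.1289, -0.8296, 0.5400] → [-0.0866, -0.6165, -0.4359, -0.9903, 0.1392, 0.0000]
V = J·q̇ = [0.2357, -0.0281, 0.0061, 0.0139, -0.0019, 0.7360]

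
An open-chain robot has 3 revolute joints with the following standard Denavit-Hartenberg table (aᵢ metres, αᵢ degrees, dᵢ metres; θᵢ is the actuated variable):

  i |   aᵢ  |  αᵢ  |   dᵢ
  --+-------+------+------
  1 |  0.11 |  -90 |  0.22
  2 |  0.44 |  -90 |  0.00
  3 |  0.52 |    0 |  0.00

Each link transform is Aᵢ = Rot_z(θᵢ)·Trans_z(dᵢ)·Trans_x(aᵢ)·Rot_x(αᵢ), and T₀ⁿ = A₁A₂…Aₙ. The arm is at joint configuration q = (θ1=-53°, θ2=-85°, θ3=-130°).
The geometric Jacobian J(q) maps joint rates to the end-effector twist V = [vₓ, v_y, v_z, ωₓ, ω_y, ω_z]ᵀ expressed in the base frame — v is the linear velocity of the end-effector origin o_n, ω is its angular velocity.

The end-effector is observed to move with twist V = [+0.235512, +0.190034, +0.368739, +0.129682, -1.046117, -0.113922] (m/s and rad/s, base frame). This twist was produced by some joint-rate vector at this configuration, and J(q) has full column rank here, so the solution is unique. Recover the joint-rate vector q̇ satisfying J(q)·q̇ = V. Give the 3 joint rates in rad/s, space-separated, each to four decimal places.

-0.0340 -0.5260 0.9170

o_n = [0.3899, 0.1445, 0.3253]
J₁: ẑ×o_n = [-0.1445, 0.3899, 0.0000], ω = ẑ
J2: z=[0.7986, 0.6018, 0.0000] o=[0.0662, -0.0878, 0.2200] → [0.0634, -0.0841, -0.0092, 0.7986, 0.6018, 0.0000]
J3: z=[0.5995, -0.7956, -0.0872] o=[0.0893, -0.1185, 0.6583] → [0.2878, 0.1734, 0.3968, 0.5995, -0.7956, -0.0872]
q̇ = J⁺·V = [-0.0340, -0.5260, 0.9170]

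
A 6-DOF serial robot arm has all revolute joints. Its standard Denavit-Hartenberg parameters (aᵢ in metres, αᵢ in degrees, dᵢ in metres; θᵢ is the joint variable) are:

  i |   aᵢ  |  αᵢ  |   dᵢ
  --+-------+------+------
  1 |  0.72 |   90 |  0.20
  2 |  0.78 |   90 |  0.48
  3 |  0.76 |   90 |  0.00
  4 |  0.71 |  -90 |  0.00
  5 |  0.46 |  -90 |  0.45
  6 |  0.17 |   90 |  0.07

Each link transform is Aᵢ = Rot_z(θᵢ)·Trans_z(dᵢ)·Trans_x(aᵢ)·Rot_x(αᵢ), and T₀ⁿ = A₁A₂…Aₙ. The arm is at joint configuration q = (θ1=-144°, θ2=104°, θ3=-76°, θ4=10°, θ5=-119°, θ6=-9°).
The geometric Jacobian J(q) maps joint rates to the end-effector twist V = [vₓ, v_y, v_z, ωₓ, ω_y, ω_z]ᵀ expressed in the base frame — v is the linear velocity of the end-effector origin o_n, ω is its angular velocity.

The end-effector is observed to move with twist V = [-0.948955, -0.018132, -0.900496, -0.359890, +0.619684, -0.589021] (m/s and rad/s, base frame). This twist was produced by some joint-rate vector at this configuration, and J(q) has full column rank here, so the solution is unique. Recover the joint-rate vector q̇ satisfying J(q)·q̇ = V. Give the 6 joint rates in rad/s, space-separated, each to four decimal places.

-0.8330 0.2580 -0.8060 -0.2260 0.8480 -0.2700

o_n = [-0.4696, -1.2858, 0.8079]
J₁: ẑ×o_n = [1.2858, -0.4696, 0.0000], ω = ẑ
J2: z=[-0.5878, 0.8090, 0.0000] o=[-0.5825, -0.4232, 0.2000] → [0.4918, 0.3573, 0.4157, -0.5878, 0.8090, 0.0000]
J3: z=[-0.7850, -0.5703, 0.2419] o=[-0.7120, 0.0760, 0.9568] → [0.4144, -0.0583, 1.2073, -0.7850, -0.5703, 0.2419]
J4: z=[-0.0477, -0.3337, -0.9415] o=[-0.2425, -0.4944, 1.1352] → [-0.6359, 0.1981, -0.0380, -0.0477, -0.3337, -0.9415]
J5: z=[-0.8803, -0.4313, 0.1975] o=[0.0926, -1.0895, 1.3292] → [0.2636, -0.5699, -0.0697, -0.8803, -0.4313, 0.1975]
J6: z=[0.3897, -0.8949, -0.2175] o=[-0.4280, -1.2310, 0.9784] → [0.1406, 0.0755, -0.0586, 0.3897, -0.8949, -0.2175]
q̇ = J⁺·V = [-0.8330, 0.2580, -0.8060, -0.2260, 0.8480, -0.2700]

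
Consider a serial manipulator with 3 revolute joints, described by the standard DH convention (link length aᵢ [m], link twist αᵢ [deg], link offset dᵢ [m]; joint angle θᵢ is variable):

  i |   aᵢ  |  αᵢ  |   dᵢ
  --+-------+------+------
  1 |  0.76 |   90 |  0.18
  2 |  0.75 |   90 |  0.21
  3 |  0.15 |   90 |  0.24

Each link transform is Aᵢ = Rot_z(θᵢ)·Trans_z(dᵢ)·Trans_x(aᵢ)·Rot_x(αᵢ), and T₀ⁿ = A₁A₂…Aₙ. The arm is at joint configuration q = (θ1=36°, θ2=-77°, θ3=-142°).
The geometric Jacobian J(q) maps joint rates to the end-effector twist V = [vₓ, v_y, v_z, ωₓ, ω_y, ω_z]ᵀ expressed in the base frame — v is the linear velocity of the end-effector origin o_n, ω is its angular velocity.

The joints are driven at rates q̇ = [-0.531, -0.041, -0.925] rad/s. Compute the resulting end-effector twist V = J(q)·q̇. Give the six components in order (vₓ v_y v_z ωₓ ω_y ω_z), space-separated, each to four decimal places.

0.1845 -0.4397 0.0870 0.7051 0.5629 -0.3229

o_n = [0.6098, 0.2976, -0.4896]
J₁: ẑ×o_n = [-0.2976, 0.6098, 0.0000], ω = ẑ
J2: z=[0.5878, -0.8090, 0.0000] o=[0.6149, 0.4467, 0.1800] → [0.5417, 0.3936, -0.0917, 0.5878, -0.8090, 0.0000]
J3: z=[-0.7883, -0.5727, -0.2250] o=[0.8748, 0.3760, -0.5508] → [-0.0527, 0.1078, -0.0900, -0.7883, -0.5727, -0.2250]
V = J·q̇ = [0.1845, -0.4397, 0.0870, 0.7051, 0.5629, -0.3229]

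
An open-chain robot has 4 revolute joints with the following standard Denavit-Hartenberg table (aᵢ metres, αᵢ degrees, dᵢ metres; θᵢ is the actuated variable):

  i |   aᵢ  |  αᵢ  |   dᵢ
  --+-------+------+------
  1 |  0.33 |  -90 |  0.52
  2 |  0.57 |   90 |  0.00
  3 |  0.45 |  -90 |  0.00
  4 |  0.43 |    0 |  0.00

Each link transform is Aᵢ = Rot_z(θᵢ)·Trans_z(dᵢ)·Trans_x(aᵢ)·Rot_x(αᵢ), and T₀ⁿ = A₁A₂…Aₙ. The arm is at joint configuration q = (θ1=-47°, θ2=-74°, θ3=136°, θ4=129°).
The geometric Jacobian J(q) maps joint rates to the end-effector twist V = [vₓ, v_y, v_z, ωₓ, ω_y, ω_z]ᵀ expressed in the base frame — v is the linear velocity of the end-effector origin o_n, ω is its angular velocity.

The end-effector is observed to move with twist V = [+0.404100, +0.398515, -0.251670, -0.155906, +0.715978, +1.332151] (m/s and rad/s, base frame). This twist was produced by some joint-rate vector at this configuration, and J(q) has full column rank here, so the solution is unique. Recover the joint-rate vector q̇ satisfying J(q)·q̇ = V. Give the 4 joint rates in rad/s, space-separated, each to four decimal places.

0.6630 -0.1120 0.7900 -0.6760

o_n = [0.6182, -0.4802, 0.8518]
J₁: ẑ×o_n = [0.4802, 0.6182, -0.0000], ω = ẑ
J2: z=[0.7314, 0.6820, 0.0000] o=[0.2251, -0.2413, 0.5200] → [0.2263, -0.2426, -0.4428, 0.7314, 0.6820, 0.0000]
J3: z=[-0.6556, 0.7030, 0.2756] o=[0.3322, -0.3563, 1.0679] → [-0.1178, -0.0629, -0.1198, -0.6556, 0.7030, 0.2756]
J4: z=[-0.6567, -0.3506, -0.6677] o=[0.5000, -0.0778, 0.7568] → [-0.3020, -0.0165, 0.3057, -0.6567, -0.3506, -0.6677]
q̇ = J⁺·V = [0.6630, -0.1120, 0.7900, -0.6760]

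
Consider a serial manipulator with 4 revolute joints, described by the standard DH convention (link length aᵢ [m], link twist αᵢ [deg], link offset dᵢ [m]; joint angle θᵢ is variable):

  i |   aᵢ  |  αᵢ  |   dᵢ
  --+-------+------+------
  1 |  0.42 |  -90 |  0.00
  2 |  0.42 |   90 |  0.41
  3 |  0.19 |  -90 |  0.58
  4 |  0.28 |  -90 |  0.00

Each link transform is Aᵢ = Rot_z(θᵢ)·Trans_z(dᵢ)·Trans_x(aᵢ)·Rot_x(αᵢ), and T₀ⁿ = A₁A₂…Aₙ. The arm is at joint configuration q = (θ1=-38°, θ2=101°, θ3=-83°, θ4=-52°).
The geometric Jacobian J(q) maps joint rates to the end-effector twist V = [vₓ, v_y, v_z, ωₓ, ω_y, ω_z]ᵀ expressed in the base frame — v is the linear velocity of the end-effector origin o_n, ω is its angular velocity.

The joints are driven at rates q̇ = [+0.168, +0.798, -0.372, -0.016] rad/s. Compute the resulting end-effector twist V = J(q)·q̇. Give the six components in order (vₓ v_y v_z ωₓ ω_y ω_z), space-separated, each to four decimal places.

o_n = [0.9115, -0.6483, -0.6084]
J₁: ẑ×o_n = [0.6483, 0.9115, -0.0000], ω = ẑ
J2: z=[0.6157, 0.7880, 0.0000] o=[0.3310, -0.2586, 0.0000] → [-0.4794, 0.3746, -0.6974, 0.6157, 0.7880, 0.0000]
J3: z=[0.7735, -0.6044, -0.1908] o=[0.5202, 0.1138, -0.4123] → [-0.0269, 0.0771, -0.3531, 0.7735, -0.6044, -0.1908]
J4: z=[-0.0742, 0.2126, -0.9743] o=[0.8493, -0.3826, -0.5457] → [-0.2722, -0.0652, 0.0065, -0.0742, 0.2126, -0.9743]
V = J·q̇ = [-0.2593, 0.4244, -0.4253, 0.2047, 0.8502, 0.2546]

-0.2593 0.4244 -0.4253 0.2047 0.8502 0.2546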